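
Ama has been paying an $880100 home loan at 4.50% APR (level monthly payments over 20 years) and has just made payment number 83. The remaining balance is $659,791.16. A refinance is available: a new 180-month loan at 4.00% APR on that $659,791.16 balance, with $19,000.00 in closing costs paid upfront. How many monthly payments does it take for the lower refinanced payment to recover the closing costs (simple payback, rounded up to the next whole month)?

Current payment = 880,100 × 4.5%/12 / (1 − (1+0.0037500)^−240) = $5,567.95.
Refinanced payment = 659,791.16 × 0.0033333 / (1 − (1+0.0033333)^−180) = $4,880.40.
Monthly savings = $5,567.95 − $4,880.40 = $687.55.
Break-even = $19,000.00 / $687.55 = 27.63 → 28 months.

28 months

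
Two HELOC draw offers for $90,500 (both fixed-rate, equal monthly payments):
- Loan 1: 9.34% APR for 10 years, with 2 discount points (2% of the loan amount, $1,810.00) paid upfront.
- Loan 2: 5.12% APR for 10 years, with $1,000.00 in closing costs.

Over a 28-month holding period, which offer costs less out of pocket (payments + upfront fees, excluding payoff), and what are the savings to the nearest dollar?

Loan 1: at 9.34% the monthly rate is 0.0077833, so the payment is 90,500 × 0.0077833 / (1 − 1.0077833^−120) = $1,163.13.
Loan 2: monthly rate = 5.12%/12 = 0.0042667; payment = 90,500 × 0.0042667 / (1 − (1+0.0042667)^−120) = $965.21.
Over 28 months: Loan 1 costs 28 × $1,163.13 + $1,810.00 = $34,377.64; Loan 2 costs 28 × $965.21 + $1,000.00 = $28,025.88.
Loan 2 is cheaper by $34,377.64 − $28,025.88 = $6,351.76.

Loan 2 by $6,352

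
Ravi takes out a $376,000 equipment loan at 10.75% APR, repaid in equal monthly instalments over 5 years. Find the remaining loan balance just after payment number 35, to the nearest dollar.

$181,338

With monthly rate i = 10.75%/12 = 0.0089583, the balance after k of n payments is P · [(1+i)^n − (1+i)^k] / [(1+i)^n − 1].
(1+0.0089583)^60 = 1.70763049 and (1+0.0089583)^35 = 1.36635361, so the balance is 376,000 × (1.70763049 − 1.36635361) / (1.70763049 − 1) = $181,337.73.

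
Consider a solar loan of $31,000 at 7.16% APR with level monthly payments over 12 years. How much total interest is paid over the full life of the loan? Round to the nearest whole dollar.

$15,289

Monthly rate = 7.16%/12 = 0.0059667; payment = 31,000 × 0.0059667 / (1 − (1+0.0059667)^−144) = $321.45.
Total paid = 144 × $321.45 = $46,288.80; interest = $46,288.80 − $31,000 = $15,288.80.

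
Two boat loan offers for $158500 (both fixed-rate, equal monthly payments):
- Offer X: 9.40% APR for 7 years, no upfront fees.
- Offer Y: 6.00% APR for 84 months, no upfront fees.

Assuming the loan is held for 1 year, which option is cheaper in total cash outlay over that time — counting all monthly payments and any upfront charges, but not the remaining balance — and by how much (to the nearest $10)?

Offer Y by $3,200

Offer X: monthly rate = 9.4%/12 = 0.0078333; payment = 158,500 × 0.0078333 / (1 − (1+0.0078333)^−84) = $2,582.41.
Offer Y: at 6.00% the monthly rate is 0.0050000, so the payment is 158,500 × 0.0050000 / (1 − 1.0050000^−84) = $2,315.46.
Over 12 months: Offer X costs 12 × $2,582.41 = $30,988.92; Offer Y costs 12 × $2,315.46 = $27,785.52.
Offer Y is cheaper by $30,988.92 − $27,785.52 = $3,203.40.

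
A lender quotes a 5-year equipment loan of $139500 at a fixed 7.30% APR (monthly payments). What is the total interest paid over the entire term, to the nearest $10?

Monthly rate = 7.3%/12 = 0.0060833; payment = 139,500 × 0.0060833 / (1 − (1+0.0060833)^−60) = $2,782.05.
Total paid = 60 × $2,782.05 = $166,923.00; interest = $166,923.00 − $139,500 = $27,423.00.

$27,420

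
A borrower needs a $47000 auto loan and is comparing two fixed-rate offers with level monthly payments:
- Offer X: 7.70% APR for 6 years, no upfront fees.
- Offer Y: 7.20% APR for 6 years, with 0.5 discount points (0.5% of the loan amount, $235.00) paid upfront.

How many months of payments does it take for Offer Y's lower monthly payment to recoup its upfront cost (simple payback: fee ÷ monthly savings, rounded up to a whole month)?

21 months

Offer X: at 7.70% the monthly rate is 0.0064167, so the payment is 47,000 × 0.0064167 / (1 − 1.0064167^−72) = $817.19.
Offer Y: monthly rate = 7.2%/12 = 0.0060000; payment = 47,000 × 0.0060000 / (1 − (1+0.0060000)^−72) = $805.82.
Monthly savings = $817.19 − $805.82 = $11.37.
Break-even = $235.00 / $11.37 = 20.67 → 21 months.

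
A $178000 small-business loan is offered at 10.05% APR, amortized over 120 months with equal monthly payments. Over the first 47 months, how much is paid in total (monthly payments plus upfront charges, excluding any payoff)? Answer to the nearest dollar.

$110,789

Monthly rate = 10.05%/12 = 0.0083750; payment = 178,000 × 0.0083750 / (1 − (1+0.0083750)^−120) = $2,357.21.
Total outlay = 47 × $2,357.21 = $110,788.87.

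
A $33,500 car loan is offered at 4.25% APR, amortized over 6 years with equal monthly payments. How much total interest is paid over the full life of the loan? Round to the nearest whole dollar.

$4,512

Monthly rate = 4.25%/12 = 0.0035417; payment = 33,500 × 0.0035417 / (1 − (1+0.0035417)^−72) = $527.94.
Total paid = 72 × $527.94 = $38,011.68; interest = $38,011.68 − $33,500 = $4,511.68.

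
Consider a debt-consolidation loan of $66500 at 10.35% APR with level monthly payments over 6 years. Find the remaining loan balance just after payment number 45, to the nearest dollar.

$29,843

With monthly rate i = 10.35%/12 = 0.0086250, the balance after k of n payments is P · [(1+i)^n − (1+i)^k] / [(1+i)^n − 1].
(1+0.0086250)^72 = 1.85583965 and (1+0.0086250)^45 = 1.47176266, so the balance is 66,500 × (1.85583965 − 1.47176266) / (1.85583965 − 1) = $29,843.35.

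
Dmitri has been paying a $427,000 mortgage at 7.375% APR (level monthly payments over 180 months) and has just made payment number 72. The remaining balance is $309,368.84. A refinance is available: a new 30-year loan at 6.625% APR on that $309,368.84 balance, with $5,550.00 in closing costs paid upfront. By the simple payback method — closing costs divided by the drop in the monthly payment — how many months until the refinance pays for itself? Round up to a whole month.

3 months

Current payment = 427,000 × 7.375%/12 / (1 − (1+0.0061458)^−180) = $3,928.07.
Refinanced payment = 309,368.84 × 0.0055208 / (1 − (1+0.0055208)^−360) = $1,980.92.
Monthly savings = $3,928.07 − $1,980.92 = $1,947.15.
Break-even = $5,550.00 / $1,947.15 = 2.85 → 3 months.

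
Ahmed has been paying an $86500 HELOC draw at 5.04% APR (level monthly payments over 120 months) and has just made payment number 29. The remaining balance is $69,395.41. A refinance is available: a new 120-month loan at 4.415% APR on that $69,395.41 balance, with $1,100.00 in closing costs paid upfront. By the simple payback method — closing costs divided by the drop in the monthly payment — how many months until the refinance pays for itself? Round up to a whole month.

Current payment = 86,500 × 5.04%/12 / (1 − (1+0.0042000)^−120) = $919.16.
Refinanced payment = 69,395.41 × 0.0036792 / (1 − (1+0.0036792)^−120) = $716.36.
Monthly savings = $919.16 − $716.36 = $202.80.
Break-even = $1,100.00 / $202.80 = 5.42 → 6 months.

6 months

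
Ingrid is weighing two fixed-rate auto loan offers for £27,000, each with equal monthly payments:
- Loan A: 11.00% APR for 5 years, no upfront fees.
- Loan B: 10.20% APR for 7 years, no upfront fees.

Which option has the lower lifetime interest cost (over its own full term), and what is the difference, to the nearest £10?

Loan A: at 11.00% the monthly rate is 0.0091667, so the payment is 27,000 × 0.0091667 / (1 − 1.0091667^−60) = £587.05.
Total interest on Loan A = 60 × £587.05 − £27,000 = £8,223.00.
Loan B: at 10.20% the monthly rate is 0.0085000, so the payment is 27,000 × 0.0085000 / (1 − 1.0085000^−84) = £451.03.
Total interest on Loan B = 84 × £451.03 − £27,000 = £10,886.52.
Loan A is lower by £2,663.52.

Loan A by £2,660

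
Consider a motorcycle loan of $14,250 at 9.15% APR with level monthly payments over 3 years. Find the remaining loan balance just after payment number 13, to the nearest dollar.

With monthly rate i = 9.15%/12 = 0.0076250, the balance after k of n payments is P · [(1+i)^n − (1+i)^k] / [(1+i)^n − 1].
(1+0.0076250)^36 = 1.31450315 and (1+0.0076250)^13 = 1.10378921, so the balance is 14,250 × (1.31450315 − 1.10378921) / (1.31450315 − 1) = $9,547.36.

$9,547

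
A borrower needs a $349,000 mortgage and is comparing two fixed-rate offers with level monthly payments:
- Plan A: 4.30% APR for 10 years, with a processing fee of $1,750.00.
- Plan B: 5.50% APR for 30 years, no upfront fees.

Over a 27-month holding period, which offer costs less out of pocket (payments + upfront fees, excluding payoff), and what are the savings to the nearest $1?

Plan B by $45,000

Plan A: at 4.30% the monthly rate is 0.0035833, so the payment is 349,000 × 0.0035833 / (1 − 1.0035833^−120) = $3,583.43.
Plan B: monthly rate = 5.5%/12 = 0.0045833; payment = 349,000 × 0.0045833 / (1 − (1+0.0045833)^−360) = $1,981.58.
Over 27 months: Plan A costs 27 × $3,583.43 + $1,750.00 = $98,502.61; Plan B costs 27 × $1,981.58 = $53,502.66.
Plan B is cheaper by $98,502.61 − $53,502.66 = $44,999.95.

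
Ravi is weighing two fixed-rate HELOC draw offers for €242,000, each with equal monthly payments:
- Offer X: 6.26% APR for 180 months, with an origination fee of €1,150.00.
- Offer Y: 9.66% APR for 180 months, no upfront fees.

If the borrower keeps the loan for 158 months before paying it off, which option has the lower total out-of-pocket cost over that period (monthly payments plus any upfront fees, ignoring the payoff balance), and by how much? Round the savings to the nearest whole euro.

Offer X: monthly rate = 6.26%/12 = 0.0052167; payment = 242,000 × 0.0052167 / (1 − (1+0.0052167)^−180) = €2,076.28.
Offer Y: at 9.66% the monthly rate is 0.0080500, so the payment is 242,000 × 0.0080500 / (1 − 1.0080500^−180) = €2,550.44.
Over 158 months: Offer X costs 158 × €2,076.28 + €1,150.00 = €329,202.24; Offer Y costs 158 × €2,550.44 = €402,969.52.
Offer X is cheaper by €402,969.52 − €329,202.24 = €73,767.28.

Offer X by €73,767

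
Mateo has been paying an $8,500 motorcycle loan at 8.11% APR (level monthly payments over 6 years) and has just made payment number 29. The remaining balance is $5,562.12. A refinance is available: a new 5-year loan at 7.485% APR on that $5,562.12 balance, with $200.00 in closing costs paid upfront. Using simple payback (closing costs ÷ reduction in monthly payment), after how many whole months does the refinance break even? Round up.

6 months

Current payment = 8,500 × 8.11%/12 / (1 − (1+0.0067583)^−72) = $149.49.
Refinanced payment = 5,562.12 × 0.0062375 / (1 − (1+0.0062375)^−60) = $111.41.
Monthly savings = $149.49 − $111.41 = $38.08.
Break-even = $200.00 / $38.08 = 5.25 → 6 months.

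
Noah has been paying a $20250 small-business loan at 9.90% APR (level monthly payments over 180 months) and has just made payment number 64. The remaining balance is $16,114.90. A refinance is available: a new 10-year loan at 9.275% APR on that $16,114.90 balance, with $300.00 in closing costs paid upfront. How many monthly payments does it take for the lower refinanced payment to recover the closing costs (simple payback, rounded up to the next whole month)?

Current payment = 20,250 × 9.9%/12 / (1 − (1+0.0082500)^−180) = $216.37.
Refinanced payment = 16,114.90 × 0.0077292 / (1 − (1+0.0077292)^−120) = $206.54.
Monthly savings = $216.37 − $206.54 = $9.83.
Break-even = $300.00 / $9.83 = 30.52 → 31 months.

31 months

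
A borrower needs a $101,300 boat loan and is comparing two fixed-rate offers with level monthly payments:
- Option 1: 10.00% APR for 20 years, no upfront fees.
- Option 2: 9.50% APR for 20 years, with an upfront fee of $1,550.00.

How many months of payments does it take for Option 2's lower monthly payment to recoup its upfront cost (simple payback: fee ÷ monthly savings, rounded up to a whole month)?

Option 1: monthly rate = 10%/12 = 0.0083333; payment = 101,300 × 0.0083333 / (1 − (1+0.0083333)^−240) = $977.57.
Option 2: monthly rate = 9.5%/12 = 0.0079167; payment = 101,300 × 0.0079167 / (1 − (1+0.0079167)^−240) = $944.25.
Monthly savings = $977.57 − $944.25 = $33.32.
Break-even = $1,550.00 / $33.32 = 46.52 → 47 months.

47 months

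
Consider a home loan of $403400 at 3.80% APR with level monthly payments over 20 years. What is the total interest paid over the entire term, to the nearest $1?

$173,133

Monthly rate = 3.8%/12 = 0.0031667; payment = 403,400 × 0.0031667 / (1 − (1+0.0031667)^−240) = $2,402.22.
Total paid = 240 × $2,402.22 = $576,532.80; interest = $576,532.80 − $403,400 = $173,132.80.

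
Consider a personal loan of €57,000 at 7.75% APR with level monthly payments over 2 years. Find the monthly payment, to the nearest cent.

Monthly rate = 7.75%/12 = 0.0064583; payment = 57,000 × 0.0064583 / (1 − (1+0.0064583)^−24) = €2,571.46.

€2,571.46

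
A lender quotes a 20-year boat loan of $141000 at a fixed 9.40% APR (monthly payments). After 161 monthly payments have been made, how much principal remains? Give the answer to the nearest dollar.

$76,662

With monthly rate i = 9.4%/12 = 0.0078333, the balance after k of n payments is P · [(1+i)^n − (1+i)^k] / [(1+i)^n − 1].
(1+0.0078333)^240 = 6.50567514 and (1+0.0078333)^161 = 3.51223555, so the balance is 141,000 × (6.50567514 − 3.51223555) / (6.50567514 − 1) = $76,661.80.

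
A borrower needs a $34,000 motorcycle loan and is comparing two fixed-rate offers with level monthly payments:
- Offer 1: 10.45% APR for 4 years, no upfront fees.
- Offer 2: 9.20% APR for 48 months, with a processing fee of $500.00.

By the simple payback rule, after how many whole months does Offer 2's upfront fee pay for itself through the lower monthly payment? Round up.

25 months

Offer 1: monthly rate = 10.45%/12 = 0.0087083; payment = 34,000 × 0.0087083 / (1 − (1+0.0087083)^−48) = $869.69.
Offer 2: monthly rate = 9.2%/12 = 0.0076667; payment = 34,000 × 0.0076667 / (1 − (1+0.0076667)^−48) = $849.32.
Monthly savings = $869.69 − $849.32 = $20.37.
Break-even = $500.00 / $20.37 = 24.55 → 25 months.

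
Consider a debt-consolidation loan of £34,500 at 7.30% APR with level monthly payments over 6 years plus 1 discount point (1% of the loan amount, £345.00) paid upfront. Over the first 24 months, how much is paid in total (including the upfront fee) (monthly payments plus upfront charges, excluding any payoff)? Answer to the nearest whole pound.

£14,581

Monthly rate = 7.3%/12 = 0.0060833; payment = 34,500 × 0.0060833 / (1 − (1+0.0060833)^−72) = £593.17.
Total outlay = 24 × £593.17 + £345.00 = £14,581.08.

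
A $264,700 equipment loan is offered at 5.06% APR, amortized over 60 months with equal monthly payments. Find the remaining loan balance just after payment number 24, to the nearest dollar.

With monthly rate i = 5.06%/12 = 0.0042167, the balance after k of n payments is P · [(1+i)^n − (1+i)^k] / [(1+i)^n − 1].
(1+0.0042167)^60 = 1.28719842 and (1+0.0042167)^24 = 1.10626252, so the balance is 264,700 × (1.28719842 − 1.10626252) / (1.28719842 − 1) = $166,761.82.

$166,762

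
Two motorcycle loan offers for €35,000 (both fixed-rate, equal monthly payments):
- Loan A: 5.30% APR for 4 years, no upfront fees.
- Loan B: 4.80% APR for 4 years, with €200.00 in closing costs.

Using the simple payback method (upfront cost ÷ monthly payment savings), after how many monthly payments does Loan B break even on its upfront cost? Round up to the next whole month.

26 months

Loan A: at 5.30% the monthly rate is 0.0044167, so the payment is 35,000 × 0.0044167 / (1 − 1.0044167^−48) = €810.79.
Loan B: monthly rate = 4.8%/12 = 0.0040000; payment = 35,000 × 0.0040000 / (1 − (1+0.0040000)^−48) = €802.86.
Monthly savings = €810.79 − €802.86 = €7.93.
Break-even = €200.00 / €7.93 = 25.22 → 26 months.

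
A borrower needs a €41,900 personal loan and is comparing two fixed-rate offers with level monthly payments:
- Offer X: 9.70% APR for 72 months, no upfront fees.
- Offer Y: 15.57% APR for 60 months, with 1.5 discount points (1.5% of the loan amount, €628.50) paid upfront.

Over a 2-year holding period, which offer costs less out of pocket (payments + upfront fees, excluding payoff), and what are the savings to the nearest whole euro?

Offer X: monthly rate = 9.7%/12 = 0.0080833; payment = 41,900 × 0.0080833 / (1 − (1+0.0080833)^−72) = €769.91.
Offer Y: at 15.57% the monthly rate is 0.0129750, so the payment is 41,900 × 0.0129750 / (1 − 1.0129750^−60) = €1,009.38.
Over 24 months: Offer X costs 24 × €769.91 = €18,477.84; Offer Y costs 24 × €1,009.38 + €628.50 = €24,853.62.
Offer X is cheaper by €24,853.62 − €18,477.84 = €6,375.78.

Offer X by €6,376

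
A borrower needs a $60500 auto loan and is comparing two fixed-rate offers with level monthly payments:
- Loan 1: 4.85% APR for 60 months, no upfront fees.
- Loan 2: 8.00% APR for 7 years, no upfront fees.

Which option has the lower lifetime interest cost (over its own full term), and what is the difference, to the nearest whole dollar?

Loan 1 by $10,956

Loan 1: at 4.85% the monthly rate is 0.0040417, so the payment is 60,500 × 0.0040417 / (1 − 1.0040417^−60) = $1,137.56.
Total interest on Loan 1 = 60 × $1,137.56 − $60,500 = $7,753.60.
Loan 2: at 8.00% the monthly rate is 0.0066667, so the payment is 60,500 × 0.0066667 / (1 − 1.0066667^−84) = $942.97.
Total interest on Loan 2 = 84 × $942.97 − $60,500 = $18,709.48.
Loan 1 is lower by $10,955.88.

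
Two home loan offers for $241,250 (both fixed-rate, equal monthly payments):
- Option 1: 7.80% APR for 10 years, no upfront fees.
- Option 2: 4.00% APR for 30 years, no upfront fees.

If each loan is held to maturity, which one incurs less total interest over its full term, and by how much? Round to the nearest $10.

Option 1: at 7.80% the monthly rate is 0.0065000, so the payment is 241,250 × 0.0065000 / (1 − 1.0065000^−120) = $2,901.60.
Total interest on Option 1 = 120 × $2,901.60 − $241,250 = $106,942.00.
Option 2: at 4.00% the monthly rate is 0.0033333, so the payment is 241,250 × 0.0033333 / (1 − 1.0033333^−360) = $1,151.76.
Total interest on Option 2 = 360 × $1,151.76 − $241,250 = $173,383.60.
Option 1 is lower by $66,441.60.

Option 1 by $66,440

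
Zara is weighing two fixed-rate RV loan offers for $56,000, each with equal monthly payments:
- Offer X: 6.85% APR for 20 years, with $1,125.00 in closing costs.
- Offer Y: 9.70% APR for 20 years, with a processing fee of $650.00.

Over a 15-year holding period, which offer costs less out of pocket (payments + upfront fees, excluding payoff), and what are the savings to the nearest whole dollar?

Offer X by $17,559

Offer X: monthly rate = 6.85%/12 = 0.0057083; payment = 56,000 × 0.0057083 / (1 − (1+0.0057083)^−240) = $429.14.
Offer Y: monthly rate = 9.7%/12 = 0.0080833; payment = 56,000 × 0.0080833 / (1 − (1+0.0080833)^−240) = $529.33.
Over 180 months: Offer X costs 180 × $429.14 + $1,125.00 = $78,370.20; Offer Y costs 180 × $529.33 + $650.00 = $95,929.40.
Offer X is cheaper by $95,929.40 − $78,370.20 = $17,559.20.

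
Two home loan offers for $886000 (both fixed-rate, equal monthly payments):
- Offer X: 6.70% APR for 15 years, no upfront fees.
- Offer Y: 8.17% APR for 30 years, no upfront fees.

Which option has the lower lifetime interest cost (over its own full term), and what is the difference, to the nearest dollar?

Offer X by $971,489

Offer X: at 6.70% the monthly rate is 0.0055833, so the payment is 886,000 × 0.0055833 / (1 − 1.0055833^−180) = $7,815.76.
Total interest on Offer X = 180 × $7,815.76 − $886,000 = $520,836.80.
Offer Y: at 8.17% the monthly rate is 0.0068083, so the payment is 886,000 × 0.0068083 / (1 − 1.0068083^−360) = $6,606.46.
Total interest on Offer Y = 360 × $6,606.46 − $886,000 = $1,492,325.60.
Offer X is lower by $971,488.80.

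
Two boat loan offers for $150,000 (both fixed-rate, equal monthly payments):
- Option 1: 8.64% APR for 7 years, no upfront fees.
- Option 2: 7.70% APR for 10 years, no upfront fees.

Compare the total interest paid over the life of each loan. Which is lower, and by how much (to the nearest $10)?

Option 1: monthly rate = 8.64%/12 = 0.0072000; payment = 150,000 × 0.0072000 / (1 − (1+0.0072000)^−84) = $2,386.05.
Total interest on Option 1 = 84 × $2,386.05 − $150,000 = $50,428.20.
Option 2: monthly rate = 7.7%/12 = 0.0064167; payment = 150,000 × 0.0064167 / (1 − (1+0.0064167)^−120) = $1,796.22.
Total interest on Option 2 = 120 × $1,796.22 − $150,000 = $65,546.40.
Option 1 is lower by $15,118.20.

Option 1 by $15,120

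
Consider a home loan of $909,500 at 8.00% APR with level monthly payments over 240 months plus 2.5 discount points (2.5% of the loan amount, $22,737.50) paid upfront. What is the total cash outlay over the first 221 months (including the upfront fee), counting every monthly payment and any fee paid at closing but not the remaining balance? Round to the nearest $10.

Monthly rate = 8%/12 = 0.0066667; payment = 909,500 × 0.0066667 / (1 − (1+0.0066667)^−240) = $7,607.42.
Total outlay = 221 × $7,607.42 + $22,737.50 = $1,703,977.32.

$1,703,980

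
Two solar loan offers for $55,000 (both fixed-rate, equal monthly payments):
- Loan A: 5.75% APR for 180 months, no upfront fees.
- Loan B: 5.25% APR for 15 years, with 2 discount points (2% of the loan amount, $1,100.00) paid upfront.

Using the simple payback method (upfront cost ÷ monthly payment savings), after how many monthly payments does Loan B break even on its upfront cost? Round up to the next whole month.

Loan A: monthly rate = 5.75%/12 = 0.0047917; payment = 55,000 × 0.0047917 / (1 − (1+0.0047917)^−180) = $456.73.
Loan B: at 5.25% the monthly rate is 0.0043750, so the payment is 55,000 × 0.0043750 / (1 − 1.0043750^−180) = $442.13.
Monthly savings = $456.73 − $442.13 = $14.60.
Break-even = $1,100.00 / $14.60 = 75.34 → 76 months.

76 months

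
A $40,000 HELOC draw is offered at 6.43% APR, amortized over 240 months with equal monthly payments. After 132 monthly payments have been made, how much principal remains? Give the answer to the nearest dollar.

$24,271

With monthly rate i = 6.43%/12 = 0.0053583, the balance after k of n payments is P · [(1+i)^n − (1+i)^k] / [(1+i)^n − 1].
(1+0.0053583)^240 = 3.60588362 and (1+0.0053583)^132 = 2.02468021, so the balance is 40,000 × (3.60588362 − 2.02468021) / (3.60588362 − 1) = $24,271.28.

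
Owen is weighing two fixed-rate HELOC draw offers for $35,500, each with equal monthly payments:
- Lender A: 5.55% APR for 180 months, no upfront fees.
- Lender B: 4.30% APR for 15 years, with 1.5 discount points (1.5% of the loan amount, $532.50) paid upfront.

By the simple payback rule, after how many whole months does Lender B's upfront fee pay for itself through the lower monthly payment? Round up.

Lender A: monthly rate = 5.55%/12 = 0.0046250; payment = 35,500 × 0.0046250 / (1 − (1+0.0046250)^−180) = $291.01.
Lender B: at 4.30% the monthly rate is 0.0035833, so the payment is 35,500 × 0.0035833 / (1 − 1.0035833^−180) = $267.96.
Monthly savings = $291.01 − $267.96 = $23.05.
Break-even = $532.50 / $23.05 = 23.10 → 24 months.

24 months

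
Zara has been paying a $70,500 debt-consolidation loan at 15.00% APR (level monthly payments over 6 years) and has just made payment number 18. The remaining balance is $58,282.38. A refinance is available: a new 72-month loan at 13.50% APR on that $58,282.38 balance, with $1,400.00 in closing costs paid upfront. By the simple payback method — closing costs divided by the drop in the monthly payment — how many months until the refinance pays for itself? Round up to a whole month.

5 months

Current payment = 70,500 × 15%/12 / (1 − (1+0.0125000)^−72) = $1,490.72.
Refinanced payment = 58,282.38 × 0.0112500 / (1 − (1+0.0112500)^−72) = $1,185.40.
Monthly savings = $1,490.72 − $1,185.40 = $305.32.
Break-even = $1,400.00 / $305.32 = 4.59 → 5 months.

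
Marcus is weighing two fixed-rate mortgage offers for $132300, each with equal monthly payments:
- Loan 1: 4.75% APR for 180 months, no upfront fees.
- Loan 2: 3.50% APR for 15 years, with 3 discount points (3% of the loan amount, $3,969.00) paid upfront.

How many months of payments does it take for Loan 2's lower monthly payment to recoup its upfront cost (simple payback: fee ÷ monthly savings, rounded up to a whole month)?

Loan 1: at 4.75% the monthly rate is 0.0039583, so the payment is 132,300 × 0.0039583 / (1 − 1.0039583^−180) = $1,029.07.
Loan 2: monthly rate = 3.5%/12 = 0.0029167; payment = 132,300 × 0.0029167 / (1 − (1+0.0029167)^−180) = $945.79.
Monthly savings = $1,029.07 − $945.79 = $83.28.
Break-even = $3,969.00 / $83.28 = 47.66 → 48 months.

48 months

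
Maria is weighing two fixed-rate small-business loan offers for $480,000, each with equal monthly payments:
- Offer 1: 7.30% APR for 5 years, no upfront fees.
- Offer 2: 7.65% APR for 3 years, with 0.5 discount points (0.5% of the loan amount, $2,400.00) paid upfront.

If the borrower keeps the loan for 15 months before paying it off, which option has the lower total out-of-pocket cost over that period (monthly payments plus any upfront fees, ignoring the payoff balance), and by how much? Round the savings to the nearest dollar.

Offer 1 by $83,271

Offer 1: monthly rate = 7.3%/12 = 0.0060833; payment = 480,000 × 0.0060833 / (1 − (1+0.0060833)^−60) = $9,572.66.
Offer 2: at 7.65% the monthly rate is 0.0063750, so the payment is 480,000 × 0.0063750 / (1 − 1.0063750^−36) = $14,964.07.
Over 15 months: Offer 1 costs 15 × $9,572.66 = $143,589.90; Offer 2 costs 15 × $14,964.07 + $2,400.00 = $226,861.05.
Offer 1 is cheaper by $226,861.05 − $143,589.90 = $83,271.15.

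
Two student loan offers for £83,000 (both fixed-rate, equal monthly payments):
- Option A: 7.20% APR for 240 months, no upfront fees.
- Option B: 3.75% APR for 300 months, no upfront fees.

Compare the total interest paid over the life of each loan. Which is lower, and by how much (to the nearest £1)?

Option A: monthly rate = 7.2%/12 = 0.0060000; payment = 83,000 × 0.0060000 / (1 − (1+0.0060000)^−240) = £653.50.
Total interest on Option A = 240 × £653.50 − £83,000 = £73,840.00.
Option B: at 3.75% the monthly rate is 0.0031250, so the payment is 83,000 × 0.0031250 / (1 − 1.0031250^−300) = £426.73.
Total interest on Option B = 300 × £426.73 − £83,000 = £45,019.00.
Option B is lower by £28,821.00.

Option B by £28,821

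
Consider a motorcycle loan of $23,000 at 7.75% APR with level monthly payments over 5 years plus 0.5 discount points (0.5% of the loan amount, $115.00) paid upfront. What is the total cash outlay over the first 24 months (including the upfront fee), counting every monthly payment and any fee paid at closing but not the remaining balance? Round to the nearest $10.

At 7.75% the monthly rate is 0.0064583, so the payment is 23,000 × 0.0064583 / (1 − 1.0064583^−60) = $463.61.
Total outlay = 24 × $463.61 + $115.00 = $11,241.64.

$11,240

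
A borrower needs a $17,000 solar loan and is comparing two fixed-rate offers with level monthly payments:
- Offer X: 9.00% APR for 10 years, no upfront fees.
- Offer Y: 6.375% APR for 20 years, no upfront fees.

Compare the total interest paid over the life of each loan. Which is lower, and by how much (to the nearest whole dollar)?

Offer X by $4,278

Offer X: monthly rate = 9%/12 = 0.0075000; payment = 17,000 × 0.0075000 / (1 − (1+0.0075000)^−120) = $215.35.
Total interest on Offer X = 120 × $215.35 − $17,000 = $8,842.00.
Offer Y: at 6.375% the monthly rate is 0.0053125, so the payment is 17,000 × 0.0053125 / (1 − 1.0053125^−240) = $125.50.
Total interest on Offer Y = 240 × $125.50 − $17,000 = $13,120.00.
Offer X is lower by $4,278.00.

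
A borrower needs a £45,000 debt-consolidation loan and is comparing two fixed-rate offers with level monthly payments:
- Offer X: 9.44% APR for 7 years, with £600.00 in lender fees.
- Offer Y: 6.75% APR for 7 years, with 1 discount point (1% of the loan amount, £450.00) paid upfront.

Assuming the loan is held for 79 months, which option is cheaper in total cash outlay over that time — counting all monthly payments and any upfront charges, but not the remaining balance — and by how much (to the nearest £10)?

Offer X: monthly rate = 9.44%/12 = 0.0078667; payment = 45,000 × 0.0078667 / (1 − (1+0.0078667)^−84) = £734.10.
Offer Y: at 6.75% the monthly rate is 0.0056250, so the payment is 45,000 × 0.0056250 / (1 − 1.0056250^−84) = £673.68.
Over 79 months: Offer X costs 79 × £734.10 + £600.00 = £58,593.90; Offer Y costs 79 × £673.68 + £450.00 = £53,670.72.
Offer Y is cheaper by £58,593.90 − £53,670.72 = £4,923.18.

Offer Y by £4,920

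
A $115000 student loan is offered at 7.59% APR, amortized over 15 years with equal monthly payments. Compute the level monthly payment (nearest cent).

$1,071.95

Monthly rate = 7.59%/12 = 0.0063250; payment = 115,000 × 0.0063250 / (1 − (1+0.0063250)^−180) = $1,071.95.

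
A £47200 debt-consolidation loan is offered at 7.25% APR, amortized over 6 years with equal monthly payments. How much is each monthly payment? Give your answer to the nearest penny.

At 7.25% the monthly rate is 0.0060417, so the payment is 47,200 × 0.0060417 / (1 − 1.0060417^−72) = £810.39.

£810.39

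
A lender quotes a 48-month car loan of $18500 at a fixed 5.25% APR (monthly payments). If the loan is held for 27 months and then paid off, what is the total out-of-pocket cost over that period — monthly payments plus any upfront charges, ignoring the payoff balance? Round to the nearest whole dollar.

$11,560

At 5.25% the monthly rate is 0.0043750, so the payment is 18,500 × 0.0043750 / (1 − 1.0043750^−48) = $428.14.
Total outlay = 27 × $428.14 = $11,559.78.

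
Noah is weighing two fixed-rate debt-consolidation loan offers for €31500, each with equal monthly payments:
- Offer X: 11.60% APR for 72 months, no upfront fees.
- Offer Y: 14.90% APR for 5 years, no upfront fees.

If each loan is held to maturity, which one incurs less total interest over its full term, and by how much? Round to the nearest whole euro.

Offer X: at 11.60% the monthly rate is 0.0096667, so the payment is 31,500 × 0.0096667 / (1 − 1.0096667^−72) = €609.30.
Total interest on Offer X = 72 × €609.30 − €31,500 = €12,369.60.
Offer Y: monthly rate = 14.9%/12 = 0.0124167; payment = 31,500 × 0.0124167 / (1 − (1+0.0124167)^−60) = €747.73.
Total interest on Offer Y = 60 × €747.73 − €31,500 = €13,363.80.
Offer X is lower by €994.20.

Offer X by €994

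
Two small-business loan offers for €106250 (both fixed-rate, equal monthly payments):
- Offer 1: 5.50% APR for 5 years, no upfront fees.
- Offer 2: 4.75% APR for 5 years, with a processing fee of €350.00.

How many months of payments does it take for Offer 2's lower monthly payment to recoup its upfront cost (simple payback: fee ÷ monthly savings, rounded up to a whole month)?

Offer 1: monthly rate = 5.5%/12 = 0.0045833; payment = 106,250 × 0.0045833 / (1 − (1+0.0045833)^−60) = €2,029.50.
Offer 2: monthly rate = 4.75%/12 = 0.0039583; payment = 106,250 × 0.0039583 / (1 − (1+0.0039583)^−60) = €1,992.92.
Monthly savings = €2,029.50 − €1,992.92 = €36.58.
Break-even = €350.00 / €36.58 = 9.57 → 10 months.

10 months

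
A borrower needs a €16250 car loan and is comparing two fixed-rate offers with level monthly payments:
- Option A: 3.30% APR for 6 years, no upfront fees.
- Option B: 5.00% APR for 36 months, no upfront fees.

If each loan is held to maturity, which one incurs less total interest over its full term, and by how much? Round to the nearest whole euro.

Option B by €401

Option A: monthly rate = 3.3%/12 = 0.0027500; payment = 16,250 × 0.0027500 / (1 − (1+0.0027500)^−72) = €249.08.
Total interest on Option A = 72 × €249.08 − €16,250 = €1,683.76.
Option B: monthly rate = 5%/12 = 0.0041667; payment = 16,250 × 0.0041667 / (1 − (1+0.0041667)^−36) = €487.03.
Total interest on Option B = 36 × €487.03 − €16,250 = €1,283.08.
Option B is lower by €400.68.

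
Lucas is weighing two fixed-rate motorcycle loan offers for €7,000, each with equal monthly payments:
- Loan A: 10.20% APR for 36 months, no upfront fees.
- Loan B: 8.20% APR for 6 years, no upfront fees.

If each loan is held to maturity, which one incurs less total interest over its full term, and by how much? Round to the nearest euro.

Loan A by €731

Loan A: monthly rate = 10.2%/12 = 0.0085000; payment = 7,000 × 0.0085000 / (1 − (1+0.0085000)^−36) = €226.53.
Total interest on Loan A = 36 × €226.53 − €7,000 = €1,155.08.
Loan B: at 8.20% the monthly rate is 0.0068333, so the payment is 7,000 × 0.0068333 / (1 − 1.0068333^−72) = €123.42.
Total interest on Loan B = 72 × €123.42 − €7,000 = €1,886.24.
Loan A is lower by €731.16.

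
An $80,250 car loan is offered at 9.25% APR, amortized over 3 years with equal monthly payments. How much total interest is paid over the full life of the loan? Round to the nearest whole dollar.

At 9.25% the monthly rate is 0.0077083, so the payment is 80,250 × 0.0077083 / (1 − 1.0077083^−36) = $2,561.28.
Total paid = 36 × $2,561.28 = $92,206.08; interest = $92,206.08 − $80,250 = $11,956.08.

$11,956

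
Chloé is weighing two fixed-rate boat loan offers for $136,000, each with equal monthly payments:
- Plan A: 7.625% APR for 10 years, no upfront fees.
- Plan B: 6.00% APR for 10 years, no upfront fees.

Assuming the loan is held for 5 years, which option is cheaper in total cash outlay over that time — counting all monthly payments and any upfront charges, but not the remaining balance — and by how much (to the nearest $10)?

Plan B by $6,800

Plan A: monthly rate = 7.625%/12 = 0.0063542; payment = 136,000 × 0.0063542 / (1 − (1+0.0063542)^−120) = $1,623.23.
Plan B: monthly rate = 6%/12 = 0.0050000; payment = 136,000 × 0.0050000 / (1 − (1+0.0050000)^−120) = $1,509.88.
Over 60 months: Plan A costs 60 × $1,623.23 = $97,393.80; Plan B costs 60 × $1,509.88 = $90,592.80.
Plan B is cheaper by $97,393.80 − $90,592.80 = $6,801.00.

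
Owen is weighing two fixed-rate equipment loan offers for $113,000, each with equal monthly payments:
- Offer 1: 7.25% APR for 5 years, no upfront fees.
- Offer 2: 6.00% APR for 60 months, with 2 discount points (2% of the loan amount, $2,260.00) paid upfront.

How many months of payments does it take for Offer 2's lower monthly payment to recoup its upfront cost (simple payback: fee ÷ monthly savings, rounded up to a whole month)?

35 months

Offer 1: at 7.25% the monthly rate is 0.0060417, so the payment is 113,000 × 0.0060417 / (1 − 1.0060417^−60) = $2,250.89.
Offer 2: monthly rate = 6%/12 = 0.0050000; payment = 113,000 × 0.0050000 / (1 − (1+0.0050000)^−60) = $2,184.61.
Monthly savings = $2,250.89 − $2,184.61 = $66.28.
Break-even = $2,260.00 / $66.28 = 34.10 → 35 months.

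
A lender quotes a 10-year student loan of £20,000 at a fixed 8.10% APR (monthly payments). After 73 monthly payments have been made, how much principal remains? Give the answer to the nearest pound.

£9,787

With monthly rate i = 8.1%/12 = 0.0067500, the balance after k of n payments is P · [(1+i)^n − (1+i)^k] / [(1+i)^n − 1].
(1+0.0067500)^120 = 2.24179860 and (1+0.0067500)^73 = 1.63410363, so the balance is 20,000 × (2.24179860 − 1.63410363) / (2.24179860 − 1) = £9,787.34.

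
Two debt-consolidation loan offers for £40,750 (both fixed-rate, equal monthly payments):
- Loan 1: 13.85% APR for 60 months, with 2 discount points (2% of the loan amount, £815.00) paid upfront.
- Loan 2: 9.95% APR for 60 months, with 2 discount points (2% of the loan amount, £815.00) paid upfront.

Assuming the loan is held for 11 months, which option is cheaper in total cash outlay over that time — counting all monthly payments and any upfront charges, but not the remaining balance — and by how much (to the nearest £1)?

Loan 1: monthly rate = 13.85%/12 = 0.0115417; payment = 40,750 × 0.0115417 / (1 − (1+0.0115417)^−60) = £945.02.
Loan 2: at 9.95% the monthly rate is 0.0082917, so the payment is 40,750 × 0.0082917 / (1 − 1.0082917^−60) = £864.81.
Over 11 months: Loan 1 costs 11 × £945.02 + £815.00 = £11,210.22; Loan 2 costs 11 × £864.81 + £815.00 = £10,327.91.
Loan 2 is cheaper by £11,210.22 − £10,327.91 = £882.31.

Loan 2 by £882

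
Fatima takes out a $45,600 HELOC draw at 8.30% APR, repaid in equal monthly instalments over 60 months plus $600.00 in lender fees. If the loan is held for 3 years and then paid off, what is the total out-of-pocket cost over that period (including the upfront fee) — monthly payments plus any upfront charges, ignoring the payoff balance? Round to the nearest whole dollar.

At 8.30% the monthly rate is 0.0069167, so the payment is 45,600 × 0.0069167 / (1 − 1.0069167^−60) = $931.16.
Total outlay = 36 × $931.16 + $600.00 = $34,121.76.

$34,122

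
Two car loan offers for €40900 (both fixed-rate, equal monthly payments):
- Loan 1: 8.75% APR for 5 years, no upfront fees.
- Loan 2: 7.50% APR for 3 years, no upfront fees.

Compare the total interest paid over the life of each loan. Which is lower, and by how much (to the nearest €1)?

Loan 1: monthly rate = 8.75%/12 = 0.0072917; payment = 40,900 × 0.0072917 / (1 − (1+0.0072917)^−60) = €844.06.
Total interest on Loan 1 = 60 × €844.06 − €40,900 = €9,743.60.
Loan 2: at 7.50% the monthly rate is 0.0062500, so the payment is 40,900 × 0.0062500 / (1 − 1.0062500^−36) = €1,272.24.
Total interest on Loan 2 = 36 × €1,272.24 − €40,900 = €4,900.64.
Loan 2 is lower by €4,842.96.

Loan 2 by €4,843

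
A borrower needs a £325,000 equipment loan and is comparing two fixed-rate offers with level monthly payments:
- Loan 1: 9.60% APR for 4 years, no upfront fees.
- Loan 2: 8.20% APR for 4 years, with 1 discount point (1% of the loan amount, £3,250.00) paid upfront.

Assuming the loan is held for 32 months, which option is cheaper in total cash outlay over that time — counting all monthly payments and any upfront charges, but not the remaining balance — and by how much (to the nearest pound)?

Loan 2 by £3,656

Loan 1: at 9.60% the monthly rate is 0.0080000, so the payment is 325,000 × 0.0080000 / (1 − 1.0080000^−48) = £8,180.55.
Loan 2: at 8.20% the monthly rate is 0.0068333, so the payment is 325,000 × 0.0068333 / (1 − 1.0068333^−48) = £7,964.75.
Over 32 months: Loan 1 costs 32 × £8,180.55 = £261,777.60; Loan 2 costs 32 × £7,964.75 + £3,250.00 = £258,122.00.
Loan 2 is cheaper by £261,777.60 − £258,122.00 = £3,655.60.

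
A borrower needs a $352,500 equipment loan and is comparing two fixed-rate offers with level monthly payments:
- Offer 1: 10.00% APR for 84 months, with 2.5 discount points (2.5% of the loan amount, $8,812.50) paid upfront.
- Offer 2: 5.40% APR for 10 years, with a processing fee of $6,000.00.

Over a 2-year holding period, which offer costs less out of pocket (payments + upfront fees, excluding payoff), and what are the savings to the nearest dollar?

Offer 1: at 10.00% the monthly rate is 0.0083333, so the payment is 352,500 × 0.0083333 / (1 − 1.0083333^−84) = $5,851.92.
Offer 2: monthly rate = 5.4%/12 = 0.0045000; payment = 352,500 × 0.0045000 / (1 − (1+0.0045000)^−120) = $3,808.11.
Over 24 months: Offer 1 costs 24 × $5,851.92 + $8,812.50 = $149,258.58; Offer 2 costs 24 × $3,808.11 + $6,000.00 = $97,394.64.
Offer 2 is cheaper by $149,258.58 − $97,394.64 = $51,863.94.

Offer 2 by $51,864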